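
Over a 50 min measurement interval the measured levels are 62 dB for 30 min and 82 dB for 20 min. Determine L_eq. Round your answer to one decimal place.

78.1 dB

Weight each interval's intensity by its duration and average over T = 50 min:
Σ tᵢ·10^(Lᵢ/10) = 30·10^(62/10) + 20·10^(82/10) = 3.217e+09.
L_eq = 10·log₁₀(3.217e+09/50) = 78.09 dB.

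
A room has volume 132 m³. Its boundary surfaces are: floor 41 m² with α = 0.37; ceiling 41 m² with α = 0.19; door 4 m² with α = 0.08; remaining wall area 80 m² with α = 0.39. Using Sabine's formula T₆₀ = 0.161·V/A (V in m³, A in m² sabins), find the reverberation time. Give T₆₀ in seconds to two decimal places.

0.39 s

Summing Sᵢαᵢ: 41·0.37 + 41·0.19 + 4·0.08 + 80·0.39 = 54.48 m².
T₆₀ = 0.161 × 132 / 54.48 = 0.390 s.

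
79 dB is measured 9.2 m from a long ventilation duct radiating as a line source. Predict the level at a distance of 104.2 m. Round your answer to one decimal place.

68.5 dB

For a line source, L₂ = L₁ − 10·log₁₀(r₂/r₁).
L₂ = 79 − 10·log₁₀(104.2/9.2) = 79 − 10.541 = 68.46 dB.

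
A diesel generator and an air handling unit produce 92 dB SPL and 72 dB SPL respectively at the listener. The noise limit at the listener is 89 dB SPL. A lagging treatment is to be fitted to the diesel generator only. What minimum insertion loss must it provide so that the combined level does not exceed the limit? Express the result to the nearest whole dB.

Fixed contribution from the other source: Σ 10^(L/10) = 10^(72/10) = 1.585e+07 (72.00 dB SPL).
The limit corresponds to 10^(89/10) = 7.943e+08; subtracting the fixed part leaves 7.785e+08 for the diesel generator, i.e. 88.91 dB SPL.
Required insertion loss = 92 − 88.91 = 3.09 dB.

3 dB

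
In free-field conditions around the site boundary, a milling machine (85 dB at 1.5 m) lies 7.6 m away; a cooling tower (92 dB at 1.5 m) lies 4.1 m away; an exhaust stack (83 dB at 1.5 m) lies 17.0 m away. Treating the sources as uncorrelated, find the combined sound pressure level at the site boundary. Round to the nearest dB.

84 dB

First find each source's level at the receiver (point-source: −20·log₁₀(r/r_ref)), then combine on an intensity basis.
milling machine: 85 − 20·log₁₀(7.6/1.5) = 85 − 14.09 = 70.91 dB.
cooling tower: 92 − 20·log₁₀(4.1/1.5) = 92 − 8.73 = 83.27 dB.
exhaust stack: 83 − 20·log₁₀(17.0/1.5) = 83 − 21.09 = 61.91 dB.
Σ 10^(L/10) = 2.260e+08 → L_total = 10·log₁₀(2.260e+08) = 83.54 dB.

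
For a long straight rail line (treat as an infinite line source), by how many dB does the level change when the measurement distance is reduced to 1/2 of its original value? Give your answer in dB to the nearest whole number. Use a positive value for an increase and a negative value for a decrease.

With cylindrical spreading the level changes by −10·log₁₀(r₂/r₁).
ΔL = −10·log₁₀(0.5) = +3.01 dB.

+3 dB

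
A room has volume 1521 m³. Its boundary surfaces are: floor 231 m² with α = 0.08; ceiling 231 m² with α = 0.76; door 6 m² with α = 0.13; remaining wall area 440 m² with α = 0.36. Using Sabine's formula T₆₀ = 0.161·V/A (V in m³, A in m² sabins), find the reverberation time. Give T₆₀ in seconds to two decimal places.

0.69 s

A = Σ Sᵢαᵢ = 231·0.08 + 231·0.76 + 6·0.13 + 440·0.36 = 353.22 m².
T₆₀ = 0.161 × 1521 / 353.22 = 0.693 s.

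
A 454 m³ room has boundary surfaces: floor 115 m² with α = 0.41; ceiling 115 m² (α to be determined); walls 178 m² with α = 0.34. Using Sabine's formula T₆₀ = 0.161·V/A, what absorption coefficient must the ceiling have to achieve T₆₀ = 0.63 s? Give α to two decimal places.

0.07

Required total absorption A = 0.161·454/0.63 = 116.02 m².
Absorption from the other surfaces = 115·0.41 + 178·0.34 = 107.67 m², so the ceiling must supply 8.35 m² over 115 m².
α = 8.35/115 = 0.073.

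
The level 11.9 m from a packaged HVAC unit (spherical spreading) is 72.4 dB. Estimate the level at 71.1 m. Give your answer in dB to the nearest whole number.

Point-source attenuation: ΔL = 20·log₁₀(r₂/r₁) = 20·log₁₀(71.1/11.9) = 15.526 dB.
L₂ = 72.4 − 20·log₁₀(71.1/11.9) = 72.4 − 15.526 = 56.87 dB.

57 dB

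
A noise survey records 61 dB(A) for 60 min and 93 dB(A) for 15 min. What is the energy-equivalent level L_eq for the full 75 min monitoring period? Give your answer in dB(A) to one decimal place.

86.0 dB(A)

Weight each interval's intensity by its duration and average over T = 75 min:
Σ tᵢ·10^(Lᵢ/10) = 60·10^(61/10) + 15·10^(93/10) = 3.000e+10.
L_eq = 10·log₁₀(3.000e+10/75) = 86.02 dB(A).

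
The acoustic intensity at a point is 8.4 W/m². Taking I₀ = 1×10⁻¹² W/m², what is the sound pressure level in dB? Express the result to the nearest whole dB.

I/I₀ = 8.4/10⁻¹² = 8.4×10^12, and L = 10·log₁₀(I/I₀).
L = 10·(0.9243 + 12) = 129.24 dB.

129 dB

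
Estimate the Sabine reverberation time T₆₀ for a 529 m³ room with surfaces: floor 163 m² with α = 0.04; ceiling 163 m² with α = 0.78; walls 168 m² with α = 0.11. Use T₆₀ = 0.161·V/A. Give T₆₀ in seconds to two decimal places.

A = Σ Sᵢαᵢ = 163·0.04 + 163·0.78 + 168·0.11 = 152.14 m².
T₆₀ = 0.161·V/A = 0.161·529/152.14 = 0.560 s.

0.56 s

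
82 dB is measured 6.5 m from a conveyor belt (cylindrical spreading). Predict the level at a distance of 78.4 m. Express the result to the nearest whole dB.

71 dB

Cylindrical spreading from a line source gives a 10·log₁₀(r₂/r₁) drop.
L₂ = 82 − 10·log₁₀(78.4/6.5) = 82 − 10.814 = 71.19 dB.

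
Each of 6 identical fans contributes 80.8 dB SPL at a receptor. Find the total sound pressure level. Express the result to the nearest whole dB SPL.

89 dB SPL

With 6 equal, uncorrelated contributions the intensity is 6× that of one unit, giving a rise of 10·log₁₀ 6.
L_total = 80.8 + 10·log₁₀(6) = 80.8 + 7.782 = 88.58 dB SPL.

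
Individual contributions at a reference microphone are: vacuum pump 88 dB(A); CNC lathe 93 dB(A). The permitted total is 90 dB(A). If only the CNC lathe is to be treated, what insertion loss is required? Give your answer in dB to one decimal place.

Everything except the CNC lathe sums to 10^(88/10) = 6.310e+08 in linear terms, 88.00 dB(A).
To meet 90 dB(A) overall, the treated CNC lathe may contribute at most 10^(90/10) − 6.310e+08 = 3.690e+08, i.e. 85.67 dB(A).
So the CNC lathe must be reduced from 93 to 85.67 dB(A): IL = 7.33 dB.

7.3 dB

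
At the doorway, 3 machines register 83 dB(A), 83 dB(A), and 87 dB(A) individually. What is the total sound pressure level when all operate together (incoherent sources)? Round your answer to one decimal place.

89.5 dB(A)

For uncorrelated sources the intensities add, so convert each level to linear form, sum, and take 10·log₁₀ of the total.
Σ 10^(L/10) = 10^(83/10) + 10^(83/10) + 10^(87/10) = 9.002e+08.
L_total = 10·log₁₀(9.002e+08) = 89.54 dB(A).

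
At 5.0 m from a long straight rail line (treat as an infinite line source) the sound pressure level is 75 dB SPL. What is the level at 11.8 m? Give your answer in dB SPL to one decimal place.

For a line source, L₂ = L₁ − 10·log₁₀(r₂/r₁).
L₂ = 75 − 10·log₁₀(11.8/5.0) = 75 − 3.729 = 71.27 dB SPL.

71.3 dB SPL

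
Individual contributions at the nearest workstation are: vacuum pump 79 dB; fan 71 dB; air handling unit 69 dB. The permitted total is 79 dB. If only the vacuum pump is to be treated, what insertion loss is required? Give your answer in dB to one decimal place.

1.3 dB

Fixed contribution from the other sources: Σ 10^(L/10) = 10^(71/10) + 10^(69/10) = 2.053e+07 (73.12 dB).
To meet 79 dB overall, the treated vacuum pump may contribute at most 10^(79/10) − 2.053e+07 = 5.890e+07, i.e. 77.70 dB.
Required insertion loss = 79 − 77.70 = 1.30 dB.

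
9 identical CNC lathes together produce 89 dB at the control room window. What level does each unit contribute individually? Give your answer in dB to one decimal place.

For N identical incoherent sources L_total = L₁ + 10·log₁₀ N, so L₁ = 89 − 10·log₁₀(9) = 89 − 9.542.

79.5 dB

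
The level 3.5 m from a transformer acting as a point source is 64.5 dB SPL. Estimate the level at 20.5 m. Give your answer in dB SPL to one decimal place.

49.1 dB SPL

Spherical spreading from a point source gives a 20·log₁₀(r₂/r₁) drop.
L₂ = 64.5 − 20·log₁₀(20.5/3.5) = 64.5 − 15.354 = 49.15 dB SPL.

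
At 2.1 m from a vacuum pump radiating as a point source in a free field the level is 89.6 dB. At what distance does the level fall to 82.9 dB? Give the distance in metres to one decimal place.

The 6.7 dB drop corresponds to a distance ratio of 10^(6.7/20) for a point source.
r₂ = 2.1·10^((89.6−82.9)/20) = 2.1·10^(6.7/20) = 4.54 m.

4.5 m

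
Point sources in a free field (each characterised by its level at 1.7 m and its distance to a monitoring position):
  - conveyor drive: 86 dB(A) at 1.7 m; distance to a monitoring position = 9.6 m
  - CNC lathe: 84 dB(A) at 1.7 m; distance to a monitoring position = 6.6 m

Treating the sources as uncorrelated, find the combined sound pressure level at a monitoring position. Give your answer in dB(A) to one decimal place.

Apply inverse-square spreading to bring every level to the receiver, then sum 10^(L/10).
conveyor drive: 86 − 20·log₁₀(9.6/1.7) = 86 − 15.04 = 70.96 dB(A).
CNC lathe: 84 − 20·log₁₀(6.6/1.7) = 84 − 11.78 = 72.22 dB(A).
Σ 10^(L/10) = 2.915e+07 → L_total = 10·log₁₀(2.915e+07) = 74.65 dB(A).

74.6 dB(A)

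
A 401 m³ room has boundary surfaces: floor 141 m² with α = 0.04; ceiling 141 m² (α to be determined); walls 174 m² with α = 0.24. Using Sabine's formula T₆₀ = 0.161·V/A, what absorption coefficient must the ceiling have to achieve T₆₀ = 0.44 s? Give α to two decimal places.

A = 0.161·V/T₆₀ = 0.161·401/0.44 = 146.73 m² sabins.
Absorption from the other surfaces = 141·0.04 + 174·0.24 = 47.40 m², so the ceiling must supply 99.33 m² over 141 m².
α = 99.33/141 = 0.704.

0.70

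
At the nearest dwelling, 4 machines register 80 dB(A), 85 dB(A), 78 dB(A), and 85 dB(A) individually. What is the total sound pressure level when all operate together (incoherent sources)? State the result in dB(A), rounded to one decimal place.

Incoherent sources combine by intensity addition: L_total = 10·log₁₀(Σ 10^(L_i/10)).
Σ 10^(L/10) = 10^(80/10) + 10^(85/10) + 10^(78/10) + 10^(85/10) = 7.956e+08.
L_total = 10·log₁₀(7.956e+08) = 89.01 dB(A).

89.0 dB(A)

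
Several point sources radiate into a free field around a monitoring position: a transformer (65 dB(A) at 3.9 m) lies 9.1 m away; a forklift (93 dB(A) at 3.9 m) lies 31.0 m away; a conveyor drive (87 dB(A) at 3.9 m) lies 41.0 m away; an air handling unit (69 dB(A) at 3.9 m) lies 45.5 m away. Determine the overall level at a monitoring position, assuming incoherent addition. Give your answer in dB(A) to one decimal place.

First find each source's level at the receiver (point-source: −20·log₁₀(r/r_ref)), then combine on an intensity basis.
transformer: 65 − 20·log₁₀(9.1/3.9) = 65 − 7.36 = 57.64 dB(A).
forklift: 93 − 20·log₁₀(31.0/3.9) = 93 − 18.01 = 74.99 dB(A).
conveyor drive: 87 − 20·log₁₀(41.0/3.9) = 87 − 20.43 = 66.57 dB(A).
air handling unit: 69 − 20·log₁₀(45.5/3.9) = 69 − 21.34 = 47.66 dB(A).
Σ 10^(L/10) = 3.675e+07 → L_total = 10·log₁₀(3.675e+07) = 75.65 dB(A).

75.7 dB(A)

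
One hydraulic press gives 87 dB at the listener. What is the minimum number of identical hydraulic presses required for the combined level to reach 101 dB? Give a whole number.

26

Need L₁ + 10·log₁₀ N ≥ 101, i.e. log₁₀ N ≥ 1.40.
N ≥ 10^(14.0/10) = 25.119, so N = 26.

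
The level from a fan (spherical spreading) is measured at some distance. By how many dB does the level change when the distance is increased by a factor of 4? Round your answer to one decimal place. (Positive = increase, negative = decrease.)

-12.0 dB

With spherical spreading the level changes by −20·log₁₀(r₂/r₁).
ΔL = −20·log₁₀(4) = -12.04 dB.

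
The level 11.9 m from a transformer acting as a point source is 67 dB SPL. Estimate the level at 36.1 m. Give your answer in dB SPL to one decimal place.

57.4 dB SPL

Point-source attenuation: ΔL = 20·log₁₀(r₂/r₁) = 20·log₁₀(36.1/11.9) = 9.639 dB.
L₂ = 67 − 20·log₁₀(36.1/11.9) = 67 − 9.639 = 57.36 dB SPL.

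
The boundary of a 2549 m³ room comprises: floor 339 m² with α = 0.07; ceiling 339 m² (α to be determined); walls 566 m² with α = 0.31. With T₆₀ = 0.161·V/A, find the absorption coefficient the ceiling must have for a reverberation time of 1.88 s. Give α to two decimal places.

0.06

Required total absorption A = 0.161·2549/1.88 = 218.29 m².
Absorption from the other surfaces = 339·0.07 + 566·0.31 = 199.19 m², so the ceiling must supply 19.10 m² over 339 m².
α = 19.10/339 = 0.056.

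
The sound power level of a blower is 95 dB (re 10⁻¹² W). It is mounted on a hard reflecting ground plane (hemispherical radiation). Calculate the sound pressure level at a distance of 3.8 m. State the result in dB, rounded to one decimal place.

75.4 dB

The power spreads over a hemisphere of area 2π·r², so L_p = L_w − 10·log₁₀(2π·r²).
2π·r² = 90.73 m², 10·log₁₀ of that is 19.577 dB.
L_p = 95 − 19.577 = 75.42 dB.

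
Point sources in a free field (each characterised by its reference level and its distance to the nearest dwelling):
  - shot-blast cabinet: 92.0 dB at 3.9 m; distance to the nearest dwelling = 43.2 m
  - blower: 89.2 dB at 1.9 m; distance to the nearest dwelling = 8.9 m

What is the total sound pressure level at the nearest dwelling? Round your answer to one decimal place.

77.1 dB

Apply inverse-square spreading to bring every level to the receiver, then sum 10^(L/10).
shot-blast cabinet: 92.0 − 20·log₁₀(43.2/3.9) = 92.0 − 20.89 = 71.11 dB.
blower: 89.2 − 20·log₁₀(8.9/1.9) = 89.2 − 13.41 = 75.79 dB.
Σ 10^(L/10) = 5.082e+07 → L_total = 10·log₁₀(5.082e+07) = 77.06 dB.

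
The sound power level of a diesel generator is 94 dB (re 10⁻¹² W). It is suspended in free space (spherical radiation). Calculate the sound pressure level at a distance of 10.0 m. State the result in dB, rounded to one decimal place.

63.0 dB

L_p = L_w − 10·log₁₀(4π·r²) with r = 10.0 m.
4π·r² = 1257 m², 10·log₁₀ of that is 30.992 dB.
L_p = 94 − 30.992 = 63.01 dB.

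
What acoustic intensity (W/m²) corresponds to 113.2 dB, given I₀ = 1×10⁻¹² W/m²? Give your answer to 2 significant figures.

0.21 W/m²

I/I₀ = 10^(113.2/10) = 2.089e+11, so I = 2.089e+11 × 10⁻¹² W/m².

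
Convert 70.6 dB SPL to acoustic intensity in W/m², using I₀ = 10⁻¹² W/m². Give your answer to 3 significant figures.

I = I₀·10^(L/10) = 10⁻¹² × 10^(70.6/10) = 10^(-4.940).

1.15e-05 W/m²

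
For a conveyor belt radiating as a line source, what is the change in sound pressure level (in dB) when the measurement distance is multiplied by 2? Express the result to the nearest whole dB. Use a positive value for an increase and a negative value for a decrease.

-3 dB

Line-source spreading: ΔL = −10·log₁₀(r₂/r₁).
ΔL = −10·log₁₀(2) = -3.01 dB.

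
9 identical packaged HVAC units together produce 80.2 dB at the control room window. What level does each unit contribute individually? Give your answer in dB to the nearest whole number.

Dividing the total intensity by 9 lowers the level by 10·log₁₀ 9 = 9.542 dB: L₁ = 80.2 − 9.542.

71 dB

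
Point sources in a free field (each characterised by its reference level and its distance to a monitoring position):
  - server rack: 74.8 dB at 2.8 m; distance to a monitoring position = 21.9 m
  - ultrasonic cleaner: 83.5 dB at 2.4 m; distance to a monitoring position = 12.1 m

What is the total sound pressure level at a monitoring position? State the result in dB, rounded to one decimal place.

Propagate each source to the receiver with L = L_ref − 20·log₁₀(r/r_ref), then add intensities.
server rack: 74.8 − 20·log₁₀(21.9/2.8) = 74.8 − 17.87 = 56.93 dB.
ultrasonic cleaner: 83.5 − 20·log₁₀(12.1/2.4) = 83.5 − 14.05 = 69.45 dB.
Σ 10^(L/10) = 9.301e+06 → L_total = 10·log₁₀(9.301e+06) = 69.69 dB.

69.7 dB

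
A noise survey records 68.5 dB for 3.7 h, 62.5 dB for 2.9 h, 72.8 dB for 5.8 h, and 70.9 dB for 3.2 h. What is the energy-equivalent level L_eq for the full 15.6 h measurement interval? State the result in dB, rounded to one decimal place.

The energy average is taken in the linear domain: L_eq = 10·log₁₀[(Σ tᵢ·10^(Lᵢ/10))/T], T = 15.6 h.
Σ tᵢ·10^(Lᵢ/10) = 3.7·10^(68.5/10) + 2.9·10^(62.5/10) + 5.8·10^(72.8/10) + 3.2·10^(70.9/10) = 1.812e+08.
L_eq = 10·log₁₀(1.812e+08/15.6) = 70.65 dB.

70.7 dB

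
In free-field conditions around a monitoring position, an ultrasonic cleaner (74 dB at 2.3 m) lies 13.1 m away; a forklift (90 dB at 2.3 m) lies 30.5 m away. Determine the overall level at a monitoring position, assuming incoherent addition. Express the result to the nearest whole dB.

68 dB

First find each source's level at the receiver (point-source: −20·log₁₀(r/r_ref)), then combine on an intensity basis.
ultrasonic cleaner: 74 − 20·log₁₀(13.1/2.3) = 74 − 15.11 = 58.89 dB.
forklift: 90 − 20·log₁₀(30.5/2.3) = 90 − 22.45 = 67.55 dB.
Σ 10^(L/10) = 6.461e+06 → L_total = 10·log₁₀(6.461e+06) = 68.10 dB.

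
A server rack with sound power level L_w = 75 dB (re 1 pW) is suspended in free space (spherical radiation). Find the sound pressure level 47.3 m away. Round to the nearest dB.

31 dB

L_p = L_w − 10·log₁₀(4π·r²) with r = 47.3 m.
4π·r² = 2.811e+04 m², 10·log₁₀ of that is 44.489 dB.
L_p = 75 − 44.489 = 30.51 dB.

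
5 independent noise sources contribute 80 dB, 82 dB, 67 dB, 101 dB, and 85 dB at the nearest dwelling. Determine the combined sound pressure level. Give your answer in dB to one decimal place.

101.2 dB

For uncorrelated sources the intensities add, so convert each level to linear form, sum, and take 10·log₁₀ of the total.
Σ 10^(L/10) = 10^(80/10) + 10^(82/10) + 10^(67/10) + 10^(101/10) + 10^(85/10) = 1.317e+10.
L_total = 10·log₁₀(1.317e+10) = 101.20 dB.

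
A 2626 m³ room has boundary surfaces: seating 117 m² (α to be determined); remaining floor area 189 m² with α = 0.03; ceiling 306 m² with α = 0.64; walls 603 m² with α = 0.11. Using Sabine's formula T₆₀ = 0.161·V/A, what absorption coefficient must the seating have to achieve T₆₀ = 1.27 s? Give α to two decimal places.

A = 0.161·V/T₆₀ = 0.161·2626/1.27 = 332.90 m² sabins.
Absorption from the other surfaces = 189·0.03 + 306·0.64 + 603·0.11 = 267.84 m², so the seating must supply 65.06 m² over 117 m².
α = 65.06/117 = 0.556.

0.56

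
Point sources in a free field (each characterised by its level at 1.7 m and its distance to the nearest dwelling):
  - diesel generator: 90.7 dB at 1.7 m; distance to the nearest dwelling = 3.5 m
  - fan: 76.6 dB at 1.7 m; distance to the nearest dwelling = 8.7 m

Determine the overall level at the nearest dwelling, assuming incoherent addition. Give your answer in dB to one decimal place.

84.5 dB

Propagate each source to the receiver with L = L_ref − 20·log₁₀(r/r_ref), then add intensities.
diesel generator: 90.7 − 20·log₁₀(3.5/1.7) = 90.7 − 6.27 = 84.43 dB.
fan: 76.6 − 20·log₁₀(8.7/1.7) = 76.6 − 14.18 = 62.42 dB.
Σ 10^(L/10) = 2.789e+08 → L_total = 10·log₁₀(2.789e+08) = 84.45 dB.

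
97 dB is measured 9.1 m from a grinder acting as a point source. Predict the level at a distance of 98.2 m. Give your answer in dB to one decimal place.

Point-source attenuation: ΔL = 20·log₁₀(r₂/r₁) = 20·log₁₀(98.2/9.1) = 20.661 dB.
L₂ = 97 − 20·log₁₀(98.2/9.1) = 97 − 20.661 = 76.34 dB.

76.3 dB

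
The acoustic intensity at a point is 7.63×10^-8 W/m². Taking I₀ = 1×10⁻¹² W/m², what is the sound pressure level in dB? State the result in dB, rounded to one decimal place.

I/I₀ = 7.63×10^-8/10⁻¹² = 7.63×10^4, and L = 10·log₁₀(I/I₀).
L = 10·(0.8825 + 4) = 48.83 dB.

48.8 dB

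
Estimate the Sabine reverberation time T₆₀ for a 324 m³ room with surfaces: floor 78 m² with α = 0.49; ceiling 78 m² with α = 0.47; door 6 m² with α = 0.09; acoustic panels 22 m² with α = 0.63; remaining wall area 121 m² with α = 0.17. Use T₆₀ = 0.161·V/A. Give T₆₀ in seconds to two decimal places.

0.47 s

Summing Sᵢαᵢ: 78·0.49 + 78·0.47 + 6·0.09 + 22·0.63 + 121·0.17 = 109.85 m².
T₆₀ = 0.161 × 324 / 109.85 = 0.475 s.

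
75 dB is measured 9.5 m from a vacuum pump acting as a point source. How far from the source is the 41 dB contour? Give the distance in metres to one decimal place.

476.1 m

Point-source spreading drops the level by 20·log₁₀(r₂/r₁); inverting, r₂/r₁ = 10^(ΔL/20).
r₂ = 9.5·10^((75−41)/20) = 9.5·10^(34.0/20) = 476.13 m.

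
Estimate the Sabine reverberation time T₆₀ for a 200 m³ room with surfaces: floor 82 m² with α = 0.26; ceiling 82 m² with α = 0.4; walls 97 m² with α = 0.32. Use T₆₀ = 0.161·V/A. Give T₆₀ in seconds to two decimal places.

0.38 s

Total absorption A = 82·0.26 + 82·0.4 + 97·0.32 = 85.16 m² sabins.
T₆₀ = 0.161·V/A = 0.161·200/85.16 = 0.378 s.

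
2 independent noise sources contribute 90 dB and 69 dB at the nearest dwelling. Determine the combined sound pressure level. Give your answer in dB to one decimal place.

For uncorrelated sources the intensities add, so convert each level to linear form, sum, and take 10·log₁₀ of the total.
Σ 10^(L/10) = 10^(90/10) + 10^(69/10) = 1.008e+09.
L_total = 10·log₁₀(1.008e+09) = 90.03 dB.

90.0 dB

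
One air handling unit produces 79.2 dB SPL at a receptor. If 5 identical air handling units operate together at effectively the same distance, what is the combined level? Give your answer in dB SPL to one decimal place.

86.2 dB SPL

With 5 equal, uncorrelated contributions the intensity is 5× that of one unit, giving a rise of 10·log₁₀ 5.
L_total = 79.2 + 10·log₁₀(5) = 79.2 + 6.990 = 86.19 dB SPL.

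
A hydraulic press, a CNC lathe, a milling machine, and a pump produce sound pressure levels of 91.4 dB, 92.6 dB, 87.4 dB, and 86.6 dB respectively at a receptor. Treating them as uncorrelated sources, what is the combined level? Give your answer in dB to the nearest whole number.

96 dB

For uncorrelated sources the intensities add, so convert each level to linear form, sum, and take 10·log₁₀ of the total.
Σ 10^(L/10) = 10^(91.4/10) + 10^(92.6/10) + 10^(87.4/10) + 10^(86.6/10) = 4.207e+09.
L_total = 10·log₁₀(4.207e+09) = 96.24 dB.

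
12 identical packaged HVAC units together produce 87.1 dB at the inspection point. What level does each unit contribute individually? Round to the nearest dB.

For N identical incoherent sources L_total = L₁ + 10·log₁₀ N, so L₁ = 87.1 − 10·log₁₀(12) = 87.1 − 10.792.

76 dB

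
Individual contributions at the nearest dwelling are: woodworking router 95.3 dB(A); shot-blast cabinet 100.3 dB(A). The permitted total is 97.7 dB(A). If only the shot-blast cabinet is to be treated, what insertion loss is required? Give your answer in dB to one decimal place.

Everything except the shot-blast cabinet sums to 10^(95.3/10) = 3.388e+09 in linear terms, 95.30 dB(A).
To meet 97.7 dB(A) overall, the treated shot-blast cabinet may contribute at most 10^(97.7/10) − 3.388e+09 = 2.500e+09, i.e. 93.98 dB(A).
Required insertion loss = 100.3 − 93.98 = 6.32 dB.

6.3 dB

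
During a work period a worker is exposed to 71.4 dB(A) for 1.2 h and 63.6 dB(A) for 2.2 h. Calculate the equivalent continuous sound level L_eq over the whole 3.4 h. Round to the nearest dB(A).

68 dB(A)

The energy average is taken in the linear domain: L_eq = 10·log₁₀[(Σ tᵢ·10^(Lᵢ/10))/T], T = 3.4 h.
Σ tᵢ·10^(Lᵢ/10) = 1.2·10^(71.4/10) + 2.2·10^(63.6/10) = 2.160e+07.
L_eq = 10·log₁₀(2.160e+07/3.4) = 68.03 dB(A).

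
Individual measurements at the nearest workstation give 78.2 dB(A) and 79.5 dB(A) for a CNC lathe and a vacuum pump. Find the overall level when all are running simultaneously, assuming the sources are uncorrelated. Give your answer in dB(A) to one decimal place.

81.9 dB(A)

For uncorrelated sources the intensities add, so convert each level to linear form, sum, and take 10·log₁₀ of the total.
Σ 10^(L/10) = 10^(78.2/10) + 10^(79.5/10) = 1.552e+08.
L_total = 10·log₁₀(1.552e+08) = 81.91 dB(A).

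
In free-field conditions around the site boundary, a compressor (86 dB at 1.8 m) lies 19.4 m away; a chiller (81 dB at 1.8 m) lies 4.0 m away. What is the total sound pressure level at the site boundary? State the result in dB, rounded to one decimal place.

74.6 dB

First find each source's level at the receiver (point-source: −20·log₁₀(r/r_ref)), then combine on an intensity basis.
compressor: 86 − 20·log₁₀(19.4/1.8) = 86 − 20.65 = 65.35 dB.
chiller: 81 − 20·log₁₀(4.0/1.8) = 81 − 6.94 = 74.06 dB.
Σ 10^(L/10) = 2.892e+07 → L_total = 10·log₁₀(2.892e+07) = 74.61 dB.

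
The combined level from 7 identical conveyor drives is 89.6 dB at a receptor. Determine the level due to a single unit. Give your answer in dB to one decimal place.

81.1 dB

For N identical incoherent sources L_total = L₁ + 10·log₁₀ N, so L₁ = 89.6 − 10·log₁₀(7) = 89.6 − 8.451.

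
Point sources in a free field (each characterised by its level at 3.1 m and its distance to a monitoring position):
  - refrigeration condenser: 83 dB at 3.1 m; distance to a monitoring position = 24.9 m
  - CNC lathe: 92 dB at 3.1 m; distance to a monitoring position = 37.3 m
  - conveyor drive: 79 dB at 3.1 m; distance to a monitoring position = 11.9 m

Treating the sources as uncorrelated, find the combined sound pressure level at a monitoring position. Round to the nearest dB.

73 dB

First find each source's level at the receiver (point-source: −20·log₁₀(r/r_ref)), then combine on an intensity basis.
refrigeration condenser: 83 − 20·log₁₀(24.9/3.1) = 83 − 18.10 = 64.90 dB.
CNC lathe: 92 − 20·log₁₀(37.3/3.1) = 92 − 21.61 = 70.39 dB.
conveyor drive: 79 − 20·log₁₀(11.9/3.1) = 79 − 11.68 = 67.32 dB.
Σ 10^(L/10) = 1.943e+07 → L_total = 10·log₁₀(1.943e+07) = 72.88 dB.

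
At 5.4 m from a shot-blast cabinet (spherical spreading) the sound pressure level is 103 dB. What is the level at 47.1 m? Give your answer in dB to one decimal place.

Spherical spreading from a point source gives a 20·log₁₀(r₂/r₁) drop.
L₂ = 103 − 20·log₁₀(47.1/5.4) = 103 − 18.813 = 84.19 dB.

84.2 dB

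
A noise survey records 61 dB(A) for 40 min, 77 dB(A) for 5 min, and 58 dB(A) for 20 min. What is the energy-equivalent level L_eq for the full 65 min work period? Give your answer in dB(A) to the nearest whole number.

67 dB(A)

L_eq = 10·log₁₀[(1/T)·Σ tᵢ·10^(Lᵢ/10)] with T = 65 min.
Σ tᵢ·10^(Lᵢ/10) = 40·10^(61/10) + 5·10^(77/10) + 20·10^(58/10) = 3.136e+08.
L_eq = 10·log₁₀(3.136e+08/65) = 66.83 dB(A).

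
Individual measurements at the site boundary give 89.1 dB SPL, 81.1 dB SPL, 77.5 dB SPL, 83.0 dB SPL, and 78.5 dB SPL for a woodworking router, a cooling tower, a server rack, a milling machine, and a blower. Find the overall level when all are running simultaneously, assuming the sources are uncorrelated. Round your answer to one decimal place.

91.0 dB SPL

For uncorrelated sources the intensities add, so convert each level to linear form, sum, and take 10·log₁₀ of the total.
Σ 10^(L/10) = 10^(89.1/10) + 10^(81.1/10) + 10^(77.5/10) + 10^(83.0/10) + 10^(78.5/10) = 1.268e+09.
L_total = 10·log₁₀(1.268e+09) = 91.03 dB SPL.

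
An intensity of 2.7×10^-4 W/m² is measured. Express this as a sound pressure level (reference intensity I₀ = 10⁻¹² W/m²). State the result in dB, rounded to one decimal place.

84.3 dB

I/I₀ = 2.7×10^-4/10⁻¹² = 2.7×10^8, and L = 10·log₁₀(I/I₀).
L = 10·(0.4314 + 8) = 84.31 dB.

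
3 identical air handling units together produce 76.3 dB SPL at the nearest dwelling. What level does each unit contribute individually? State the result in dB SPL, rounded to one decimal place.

71.5 dB SPL

3 equal contributions raise the level by 10·log₁₀ 3 = 4.771 dB, so each unit alone gives 76.3 − 4.771.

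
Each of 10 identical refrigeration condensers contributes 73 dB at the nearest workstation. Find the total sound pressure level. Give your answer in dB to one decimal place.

N identical incoherent sources raise the level by 10·log₁₀ N.
L_total = 73 + 10·log₁₀(10) = 73 + 10.000 = 83.00 dB.

83.0 dB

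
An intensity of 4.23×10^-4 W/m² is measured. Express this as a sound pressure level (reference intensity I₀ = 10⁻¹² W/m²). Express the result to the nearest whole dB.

L = 10·log₁₀(I/I₀) = 10·log₁₀(4.23×10^-4/10⁻¹²) = 10·log₁₀(4.23×10^8).
L = 10·(0.6263 + 8) = 86.26 dB.

86 dB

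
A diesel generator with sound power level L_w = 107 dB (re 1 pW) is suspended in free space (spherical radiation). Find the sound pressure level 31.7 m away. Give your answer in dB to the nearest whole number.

66 dB

L_p = L_w − 10·log₁₀(4π·r²) with r = 31.7 m.
4π·r² = 1.263e+04 m², 10·log₁₀ of that is 41.013 dB.
L_p = 107 − 41.013 = 65.99 dB.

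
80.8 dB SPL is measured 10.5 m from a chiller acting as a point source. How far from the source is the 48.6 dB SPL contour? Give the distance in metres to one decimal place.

427.7 m

For a point source L₁ − L₂ = 20·log₁₀(r₂/r₁), so r₂ = r₁·10^((L₁−L₂)/20).
r₂ = 10.5·10^((80.8−48.6)/20) = 10.5·10^(32.2/20) = 427.75 m.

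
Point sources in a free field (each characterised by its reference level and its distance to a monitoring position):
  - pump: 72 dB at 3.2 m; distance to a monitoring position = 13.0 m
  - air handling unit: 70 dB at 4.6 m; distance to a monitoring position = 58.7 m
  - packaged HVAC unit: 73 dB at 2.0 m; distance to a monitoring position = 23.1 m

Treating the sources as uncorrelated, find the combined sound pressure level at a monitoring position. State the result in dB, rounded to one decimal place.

First find each source's level at the receiver (point-source: −20·log₁₀(r/r_ref)), then combine on an intensity basis.
pump: 72 − 20·log₁₀(13.0/3.2) = 72 − 12.18 = 59.82 dB.
air handling unit: 70 − 20·log₁₀(58.7/4.6) = 70 − 22.12 = 47.88 dB.
packaged HVAC unit: 73 − 20·log₁₀(23.1/2.0) = 73 − 21.25 = 51.75 dB.
Σ 10^(L/10) = 1.171e+06 → L_total = 10·log₁₀(1.171e+06) = 60.69 dB.

60.7 dB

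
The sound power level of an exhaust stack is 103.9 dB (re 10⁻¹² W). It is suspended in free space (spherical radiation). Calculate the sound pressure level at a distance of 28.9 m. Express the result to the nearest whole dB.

L_p = L_w − 10·log₁₀(4π·r²) with r = 28.9 m.
4π·r² = 1.05e+04 m², 10·log₁₀ of that is 40.210 dB.
L_p = 103.9 − 40.210 = 63.69 dB.

64 dB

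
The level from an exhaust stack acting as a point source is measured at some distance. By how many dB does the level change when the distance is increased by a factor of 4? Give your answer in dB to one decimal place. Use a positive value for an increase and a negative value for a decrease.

-12.0 dB

Point-source spreading: ΔL = −20·log₁₀(r₂/r₁).
ΔL = −20·log₁₀(4) = -12.04 dB.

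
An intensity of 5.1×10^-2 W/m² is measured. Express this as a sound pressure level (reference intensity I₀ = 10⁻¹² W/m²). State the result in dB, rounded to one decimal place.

Dividing by I₀ shifts the exponent by 12: I/I₀ = 5.1×10^10.
L = 10·(0.7076 + 10) = 107.08 dB.

107.1 dB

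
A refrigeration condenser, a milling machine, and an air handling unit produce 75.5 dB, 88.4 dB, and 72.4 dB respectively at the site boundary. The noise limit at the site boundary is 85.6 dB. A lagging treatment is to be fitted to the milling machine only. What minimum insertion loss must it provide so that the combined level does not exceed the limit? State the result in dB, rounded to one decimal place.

Fixed contribution from the other sources: Σ 10^(L/10) = 10^(75.5/10) + 10^(72.4/10) = 5.286e+07 (77.23 dB).
The limit corresponds to 10^(85.6/10) = 3.631e+08; subtracting the fixed part leaves 3.102e+08 for the milling machine, i.e. 84.92 dB.
Required insertion loss = 88.4 − 84.92 = 3.48 dB.

3.5 dB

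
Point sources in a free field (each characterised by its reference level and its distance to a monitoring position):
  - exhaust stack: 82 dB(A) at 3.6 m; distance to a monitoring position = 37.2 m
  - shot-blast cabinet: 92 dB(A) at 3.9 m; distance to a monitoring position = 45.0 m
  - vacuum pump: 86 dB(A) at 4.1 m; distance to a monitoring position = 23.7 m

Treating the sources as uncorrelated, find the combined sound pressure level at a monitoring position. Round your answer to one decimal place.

74.0 dB(A)

First find each source's level at the receiver (point-source: −20·log₁₀(r/r_ref)), then combine on an intensity basis.
exhaust stack: 82 − 20·log₁₀(37.2/3.6) = 82 − 20.28 = 61.72 dB(A).
shot-blast cabinet: 92 − 20·log₁₀(45.0/3.9) = 92 − 21.24 = 70.76 dB(A).
vacuum pump: 86 − 20·log₁₀(23.7/4.1) = 86 − 15.24 = 70.76 dB(A).
Σ 10^(L/10) = 2.530e+07 → L_total = 10·log₁₀(2.530e+07) = 74.03 dB(A).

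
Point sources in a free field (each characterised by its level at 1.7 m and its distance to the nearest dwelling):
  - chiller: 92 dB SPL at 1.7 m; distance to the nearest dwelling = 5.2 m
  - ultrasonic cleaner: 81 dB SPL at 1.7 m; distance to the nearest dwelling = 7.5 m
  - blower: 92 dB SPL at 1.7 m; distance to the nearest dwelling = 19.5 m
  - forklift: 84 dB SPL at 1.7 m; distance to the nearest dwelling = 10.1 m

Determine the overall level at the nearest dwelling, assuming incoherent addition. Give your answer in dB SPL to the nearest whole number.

Apply inverse-square spreading to bring every level to the receiver, then sum 10^(L/10).
chiller: 92 − 20·log₁₀(5.2/1.7) = 92 − 9.71 = 82.29 dB SPL.
ultrasonic cleaner: 81 − 20·log₁₀(7.5/1.7) = 81 − 12.89 = 68.11 dB SPL.
blower: 92 − 20·log₁₀(19.5/1.7) = 92 − 21.19 = 70.81 dB SPL.
forklift: 84 − 20·log₁₀(10.1/1.7) = 84 − 15.48 = 68.52 dB SPL.
Σ 10^(L/10) = 1.950e+08 → L_total = 10·log₁₀(1.950e+08) = 82.90 dB SPL.

83 dB SPL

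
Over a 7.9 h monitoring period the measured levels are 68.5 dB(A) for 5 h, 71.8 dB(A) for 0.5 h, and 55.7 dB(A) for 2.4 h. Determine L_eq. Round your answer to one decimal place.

67.4 dB(A)

L_eq = 10·log₁₀[(1/T)·Σ tᵢ·10^(Lᵢ/10)] with T = 7.9 h.
Σ tᵢ·10^(Lᵢ/10) = 5·10^(68.5/10) + 0.5·10^(71.8/10) + 2.4·10^(55.7/10) = 4.386e+07.
L_eq = 10·log₁₀(4.386e+07/7.9) = 67.44 dB(A).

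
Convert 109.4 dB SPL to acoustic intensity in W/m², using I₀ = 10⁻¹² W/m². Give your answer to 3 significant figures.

I/I₀ = 10^(109.4/10) = 8.71e+10, so I = 8.71e+10 × 10⁻¹² W/m².

0.0871 W/m²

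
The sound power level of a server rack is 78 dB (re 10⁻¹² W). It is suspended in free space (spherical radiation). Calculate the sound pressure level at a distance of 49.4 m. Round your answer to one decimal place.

33.1 dB

The power spreads over a sphere of area 4π·r², so L_p = L_w − 10·log₁₀(4π·r²).
4π·r² = 3.067e+04 m², 10·log₁₀ of that is 44.867 dB.
L_p = 78 − 44.867 = 33.13 dB.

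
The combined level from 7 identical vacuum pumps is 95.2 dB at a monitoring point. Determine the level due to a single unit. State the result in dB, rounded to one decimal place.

Dividing the total intensity by 7 lowers the level by 10·log₁₀ 7 = 8.451 dB: L₁ = 95.2 − 8.451.

86.7 dB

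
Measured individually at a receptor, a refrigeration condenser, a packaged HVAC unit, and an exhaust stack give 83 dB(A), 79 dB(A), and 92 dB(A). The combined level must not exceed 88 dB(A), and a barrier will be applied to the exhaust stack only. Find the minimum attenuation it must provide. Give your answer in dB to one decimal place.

6.5 dB

The untreated sources together contribute 10^(83/10) + 10^(79/10) = 2.790e+08, i.e. 84.46 dB(A).
The limit corresponds to 10^(88/10) = 6.310e+08; subtracting the fixed part leaves 3.520e+08 for the exhaust stack, i.e. 85.47 dB(A).
Required insertion loss = 92 − 85.47 = 6.53 dB.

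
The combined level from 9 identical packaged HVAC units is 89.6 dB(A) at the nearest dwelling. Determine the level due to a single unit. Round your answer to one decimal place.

Dividing the total intensity by 9 lowers the level by 10·log₁₀ 9 = 9.542 dB: L₁ = 89.6 − 9.542.

80.1 dB(A)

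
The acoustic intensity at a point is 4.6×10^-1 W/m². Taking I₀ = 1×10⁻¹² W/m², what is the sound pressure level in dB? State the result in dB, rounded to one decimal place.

116.6 dB

L = 10·log₁₀(I/I₀) = 10·log₁₀(4.6×10^-1/10⁻¹²) = 10·log₁₀(4.6×10^11).
L = 10·(0.6628 + 11) = 116.63 dB.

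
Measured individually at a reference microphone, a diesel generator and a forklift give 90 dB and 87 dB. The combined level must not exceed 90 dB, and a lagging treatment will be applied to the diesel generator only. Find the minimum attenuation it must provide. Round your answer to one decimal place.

3.0 dB

Everything except the diesel generator sums to 10^(87/10) = 5.012e+08 in linear terms, 87.00 dB.
The limit corresponds to 10^(90/10) = 1.000e+09; subtracting the fixed part leaves 4.988e+08 for the diesel generator, i.e. 86.98 dB.
Required insertion loss = 90 − 86.98 = 3.02 dB.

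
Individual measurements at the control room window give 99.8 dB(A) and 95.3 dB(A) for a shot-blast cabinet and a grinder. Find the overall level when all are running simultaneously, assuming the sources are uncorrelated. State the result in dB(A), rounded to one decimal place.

For uncorrelated sources the intensities add, so convert each level to linear form, sum, and take 10·log₁₀ of the total.
Σ 10^(L/10) = 10^(99.8/10) + 10^(95.3/10) = 1.294e+10.
L_total = 10·log₁₀(1.294e+10) = 101.12 dB(A).

101.1 dB(A)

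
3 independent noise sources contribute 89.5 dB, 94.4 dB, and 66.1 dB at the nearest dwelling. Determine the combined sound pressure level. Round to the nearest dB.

For uncorrelated sources the intensities add, so convert each level to linear form, sum, and take 10·log₁₀ of the total.
Σ 10^(L/10) = 10^(89.5/10) + 10^(94.4/10) + 10^(66.1/10) = 3.650e+09.
L_total = 10·log₁₀(3.650e+09) = 95.62 dB.

96 dB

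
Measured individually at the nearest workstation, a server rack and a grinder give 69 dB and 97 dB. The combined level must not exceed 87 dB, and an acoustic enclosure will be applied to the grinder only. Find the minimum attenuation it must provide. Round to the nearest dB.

10 dB

Fixed contribution from the other source: Σ 10^(L/10) = 10^(69/10) = 7.943e+06 (69.00 dB).
To meet 87 dB overall, the treated grinder may contribute at most 10^(87/10) − 7.943e+06 = 4.932e+08, i.e. 86.93 dB.
Required insertion loss = 97 − 86.93 = 10.07 dB.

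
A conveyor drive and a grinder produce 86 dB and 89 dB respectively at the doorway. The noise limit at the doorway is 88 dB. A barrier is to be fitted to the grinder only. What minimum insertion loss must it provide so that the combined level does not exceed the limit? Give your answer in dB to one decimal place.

The untreated sources together contribute 10^(86/10) = 3.981e+08, i.e. 86.00 dB.
To meet 88 dB overall, the treated grinder may contribute at most 10^(88/10) − 3.981e+08 = 2.329e+08, i.e. 83.67 dB.
So the grinder must be reduced from 89 to 83.67 dB: IL = 5.33 dB.

5.3 dB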